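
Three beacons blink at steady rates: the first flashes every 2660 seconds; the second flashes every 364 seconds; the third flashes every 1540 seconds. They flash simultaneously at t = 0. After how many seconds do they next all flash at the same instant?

The first simultaneous occurrence is after LCM of the individual periods.
2660 = 2^2 × 5 × 7 × 19
364 = 2^2 × 7 × 13
1540 = 2^2 × 5 × 7 × 11
LCM(2660, 364, 1540) = 2^2 × 5 × 7 × 11 × 13 × 19 = 380380.

380380 seconds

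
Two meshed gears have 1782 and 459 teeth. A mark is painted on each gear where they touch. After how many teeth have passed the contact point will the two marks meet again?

30294 teeth

They coincide at every common multiple of the periods; the first is the LCM.
1782 = 2 × 3^4 × 11
459 = 3^3 × 17
LCM(1782, 459) = 2 × 3^4 × 11 × 17 = 30294.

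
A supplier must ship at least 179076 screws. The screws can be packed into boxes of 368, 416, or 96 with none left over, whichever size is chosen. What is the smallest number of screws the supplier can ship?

200928

The number of screws must be a common multiple of 368, 416, and 96, so a multiple of their LCM.
368 = 2^4 × 23
416 = 2^5 × 13
96 = 2^5 × 3
LCM(368, 416, 96) = 2^5 × 3 × 13 × 23 = 28704.
Smallest multiple of 28704 that is ≥ 179076: ⌈179076/28704⌉ × 28704 = 7 × 28704 = 200928.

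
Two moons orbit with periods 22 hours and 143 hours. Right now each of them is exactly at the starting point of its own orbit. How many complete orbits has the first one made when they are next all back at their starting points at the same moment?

13 orbits

The first common completion time is the LCM of the periods.
22 = 2 × 11
143 = 11 × 13
LCM(22, 143) = 2 × 11 × 13 = 286.
Orbits for period 22: 286 / 22 = 13.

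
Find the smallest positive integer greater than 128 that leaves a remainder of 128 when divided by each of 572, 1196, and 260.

65908

N − 128 must be a common multiple of 572, 1196, and 260.
572 = 2^2 × 11 × 13
1196 = 2^2 × 13 × 23
260 = 2^2 × 5 × 13
LCM(572, 1196, 260) = 2^2 × 5 × 11 × 13 × 23 = 65780.
Smallest N > 128 is LCM + 128 = 65780 + 128 = 65908.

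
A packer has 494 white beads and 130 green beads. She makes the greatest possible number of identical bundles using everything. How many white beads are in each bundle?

Number of bundles = gcd(494, 130).
494 = 2 × 13 × 19
130 = 2 × 5 × 13
gcd(494, 130) = 2 × 13 = 26.
white beads per bundle = 494 / 26 = 19.

19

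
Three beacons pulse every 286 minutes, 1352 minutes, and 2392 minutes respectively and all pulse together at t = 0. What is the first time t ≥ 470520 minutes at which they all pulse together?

Joint pulses occur at multiples of LCM(286, 1352, 2392).
286 = 2 × 11 × 13
1352 = 2^3 × 13^2
2392 = 2^3 × 13 × 23
LCM(286, 1352, 2392) = 2^3 × 11 × 13^2 × 23 = 342056.
Smallest multiple of 342056 that is ≥ 470520: ⌈470520/342056⌉ × 342056 = 2 × 342056 = 684112.

684112 minutes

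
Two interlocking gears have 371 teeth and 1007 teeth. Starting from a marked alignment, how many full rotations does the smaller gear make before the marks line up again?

All finish a whole number of cycles simultaneously at t = LCM of the periods.
371 = 7 × 53
1007 = 19 × 53
LCM(371, 1007) = 7 × 19 × 53 = 7049.
Rotations for period 371: 7049 / 371 = 19.

19 rotations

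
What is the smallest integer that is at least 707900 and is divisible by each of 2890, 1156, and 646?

768740

The integer must be a common multiple of 2890, 1156, and 646, so a multiple of their LCM.
2890 = 2 × 5 × 17^2
1156 = 2^2 × 17^2
646 = 2 × 17 × 19
LCM(2890, 1156, 646) = 2^2 × 5 × 17^2 × 19 = 109820.
Smallest multiple of 109820 that is ≥ 707900: ⌈707900/109820⌉ × 109820 = 7 × 109820 = 768740.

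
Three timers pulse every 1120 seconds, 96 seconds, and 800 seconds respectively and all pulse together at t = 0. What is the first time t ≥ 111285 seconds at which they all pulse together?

Joint pulses occur at multiples of LCM(1120, 96, 800).
1120 = 2^5 × 5 × 7
96 = 2^5 × 3
800 = 2^5 × 5^2
LCM(1120, 96, 800) = 2^5 × 3 × 5^2 × 7 = 16800.
Smallest multiple of 16800 that is ≥ 111285: ⌈111285/16800⌉ × 16800 = 7 × 16800 = 117600.

117600 seconds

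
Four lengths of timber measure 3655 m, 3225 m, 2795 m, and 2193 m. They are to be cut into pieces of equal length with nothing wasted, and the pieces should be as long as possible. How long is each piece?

43 m

The greatest length dividing all of 3655, 3225, 2795, and 2193 is their gcd.
3655 = 5 × 17 × 43
3225 = 3 × 5^2 × 43
2795 = 5 × 13 × 43
2193 = 3 × 17 × 43
gcd(3655, 3225, 2795, 2193) = 43.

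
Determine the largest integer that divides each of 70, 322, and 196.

70 = 2 × 5 × 7
322 = 2 × 7 × 23
196 = 2^2 × 7^2
gcd(70, 322, 196) = 2 × 7 = 14.

14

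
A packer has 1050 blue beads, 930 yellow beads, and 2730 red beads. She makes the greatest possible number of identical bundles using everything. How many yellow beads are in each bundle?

Number of bundles = gcd(1050, 930, 2730).
1050 = 2 × 3 × 5^2 × 7
930 = 2 × 3 × 5 × 31
2730 = 2 × 3 × 5 × 7 × 13
gcd(1050, 930, 2730) = 2 × 3 × 5 = 30.
yellow beads per bundle = 930 / 30 = 31.

31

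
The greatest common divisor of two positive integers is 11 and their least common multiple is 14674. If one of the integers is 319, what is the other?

506

For two integers, gcd × lcm = product, so the other is (11 × 14674) / 319 = 161414 / 319 = 506.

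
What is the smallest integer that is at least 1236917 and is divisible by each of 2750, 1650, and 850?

The integer must be a common multiple of 2750, 1650, and 850, so a multiple of their LCM.
2750 = 2 × 5^3 × 11
1650 = 2 × 3 × 5^2 × 11
850 = 2 × 5^2 × 17
LCM(2750, 1650, 850) = 2 × 3 × 5^3 × 11 × 17 = 140250.
Smallest multiple of 140250 that is ≥ 1236917: ⌈1236917/140250⌉ × 140250 = 9 × 140250 = 1262250.

1262250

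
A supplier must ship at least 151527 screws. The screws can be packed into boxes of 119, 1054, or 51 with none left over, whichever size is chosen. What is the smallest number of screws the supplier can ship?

The number of screws must be a common multiple of 119, 1054, and 51, so a multiple of their LCM.
119 = 7 × 17
1054 = 2 × 17 × 31
51 = 3 × 17
LCM(119, 1054, 51) = 2 × 3 × 7 × 17 × 31 = 22134.
Smallest multiple of 22134 that is ≥ 151527: ⌈151527/22134⌉ × 22134 = 7 × 22134 = 154938.

154938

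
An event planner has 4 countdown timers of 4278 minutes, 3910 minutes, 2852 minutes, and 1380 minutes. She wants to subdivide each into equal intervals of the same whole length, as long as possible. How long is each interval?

46 minutes

The interval must divide each timer length; the longest such is the gcd.
4278 = 2 × 3 × 23 × 31
3910 = 2 × 5 × 17 × 23
2852 = 2^2 × 23 × 31
1380 = 2^2 × 3 × 5 × 23
gcd(4278, 3910, 2852, 1380) = 2 × 23 = 46.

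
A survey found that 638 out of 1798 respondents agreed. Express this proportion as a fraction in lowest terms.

638 = 2 × 11 × 29
1798 = 2 × 29 × 31
gcd(638, 1798) = 2 × 29 = 58.
Divide numerator and denominator by 58: 638/1798 = 11/31.

11/31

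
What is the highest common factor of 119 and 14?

7

119 = 7 × 17
14 = 2 × 7
gcd(119, 14) = 7.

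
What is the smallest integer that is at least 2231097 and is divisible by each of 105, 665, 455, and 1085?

The integer must be a common multiple of 105, 665, 455, and 1085, so a multiple of their LCM.
105 = 3 × 5 × 7
665 = 5 × 7 × 19
455 = 5 × 7 × 13
1085 = 5 × 7 × 31
LCM(105, 665, 455, 1085) = 3 × 5 × 7 × 13 × 19 × 31 = 803985.
Smallest multiple of 803985 that is ≥ 2231097: ⌈2231097/803985⌉ × 803985 = 3 × 803985 = 2411955.

2411955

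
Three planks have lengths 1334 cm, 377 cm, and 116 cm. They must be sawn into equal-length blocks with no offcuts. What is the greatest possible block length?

29 cm

The block length must divide every plank, so the greatest is gcd(1334, 377, 116).
1334 = 2 × 23 × 29
377 = 13 × 29
116 = 2^2 × 29
gcd(1334, 377, 116) = 29.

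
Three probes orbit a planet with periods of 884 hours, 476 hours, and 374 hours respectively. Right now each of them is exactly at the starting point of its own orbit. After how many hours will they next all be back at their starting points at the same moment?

68068 hours

The first simultaneous occurrence is after LCM of the individual periods.
884 = 2^2 × 13 × 17
476 = 2^2 × 7 × 17
374 = 2 × 11 × 17
LCM(884, 476, 374) = 2^2 × 7 × 11 × 13 × 17 = 68068.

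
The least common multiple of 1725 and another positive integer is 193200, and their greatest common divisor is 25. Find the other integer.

2800

gcd × lcm = product of the two integers, so the other integer is (25 × 193200) / 1725 = 2800.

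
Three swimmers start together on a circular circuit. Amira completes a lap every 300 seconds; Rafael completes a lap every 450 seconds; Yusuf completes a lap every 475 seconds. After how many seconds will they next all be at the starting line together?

17100 seconds

They coincide at every common multiple of the periods; the first is the LCM.
300 = 2^2 × 3 × 5^2
450 = 2 × 3^2 × 5^2
475 = 5^2 × 19
LCM(300, 450, 475) = 2^2 × 3^2 × 5^2 × 19 = 17100.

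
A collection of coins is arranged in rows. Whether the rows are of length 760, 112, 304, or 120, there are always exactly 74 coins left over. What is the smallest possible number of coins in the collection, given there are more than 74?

31994

N − 74 must be a common multiple of 760, 112, 304, and 120.
760 = 2^3 × 5 × 19
112 = 2^4 × 7
304 = 2^4 × 19
120 = 2^3 × 3 × 5
LCM(760, 112, 304, 120) = 2^4 × 3 × 5 × 7 × 19 = 31920.
Smallest N > 74 is LCM + 74 = 31920 + 74 = 31994.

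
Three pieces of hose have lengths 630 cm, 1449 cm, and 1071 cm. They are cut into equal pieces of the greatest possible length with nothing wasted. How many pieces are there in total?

50

Piece length = gcd(630, 1449, 1071).
630 = 2 × 3^2 × 5 × 7
1449 = 3^2 × 7 × 23
1071 = 3^2 × 7 × 17
gcd(630, 1449, 1071) = 3^2 × 7 = 63.
Total pieces = 630/63 + 1449/63 + 1071/63 = 10 + 23 + 17 = 50.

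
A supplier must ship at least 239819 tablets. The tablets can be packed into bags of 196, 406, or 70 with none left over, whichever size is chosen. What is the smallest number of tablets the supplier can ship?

255780

The number of tablets must be a common multiple of 196, 406, and 70, so a multiple of their LCM.
196 = 2^2 × 7^2
406 = 2 × 7 × 29
70 = 2 × 5 × 7
LCM(196, 406, 70) = 2^2 × 5 × 7^2 × 29 = 28420.
Smallest multiple of 28420 that is ≥ 239819: ⌈239819/28420⌉ × 28420 = 9 × 28420 = 255780.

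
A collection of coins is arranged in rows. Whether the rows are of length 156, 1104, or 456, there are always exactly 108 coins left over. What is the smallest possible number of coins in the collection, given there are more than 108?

272796

N − 108 must be a common multiple of 156, 1104, and 456.
156 = 2^2 × 3 × 13
1104 = 2^4 × 3 × 23
456 = 2^3 × 3 × 19
LCM(156, 1104, 456) = 2^4 × 3 × 13 × 19 × 23 = 272688.
Smallest N > 108 is LCM + 108 = 272688 + 108 = 272796.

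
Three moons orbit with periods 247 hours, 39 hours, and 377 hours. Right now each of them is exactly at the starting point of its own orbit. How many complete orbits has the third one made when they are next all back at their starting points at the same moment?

57 orbits

The first common completion time is the LCM of the periods.
247 = 13 × 19
39 = 3 × 13
377 = 13 × 29
LCM(247, 39, 377) = 3 × 13 × 19 × 29 = 21489.
Orbits for period 377: 21489 / 377 = 57.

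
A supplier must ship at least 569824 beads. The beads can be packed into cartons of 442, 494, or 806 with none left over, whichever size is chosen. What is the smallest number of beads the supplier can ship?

The number of beads must be a common multiple of 442, 494, and 806, so a multiple of their LCM.
442 = 2 × 13 × 17
494 = 2 × 13 × 19
806 = 2 × 13 × 31
LCM(442, 494, 806) = 2 × 13 × 17 × 19 × 31 = 260338.
Smallest multiple of 260338 that is ≥ 569824: ⌈569824/260338⌉ × 260338 = 3 × 260338 = 781014.

781014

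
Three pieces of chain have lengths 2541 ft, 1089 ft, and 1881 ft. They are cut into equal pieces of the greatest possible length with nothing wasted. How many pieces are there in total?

Piece length = gcd(2541, 1089, 1881).
2541 = 3 × 7 × 11^2
1089 = 3^2 × 11^2
1881 = 3^2 × 11 × 19
gcd(2541, 1089, 1881) = 3 × 11 = 33.
Total pieces = 2541/33 + 1089/33 + 1881/33 = 77 + 33 + 57 = 167.

167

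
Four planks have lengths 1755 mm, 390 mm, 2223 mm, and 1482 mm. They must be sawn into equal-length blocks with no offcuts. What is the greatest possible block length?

The block length must divide every plank, so the greatest is gcd(1755, 390, 2223, 1482).
1755 = 3^3 × 5 × 13
390 = 2 × 3 × 5 × 13
2223 = 3^2 × 13 × 19
1482 = 2 × 3 × 13 × 19
gcd(1755, 390, 2223, 1482) = 3 × 13 = 39.

39 mm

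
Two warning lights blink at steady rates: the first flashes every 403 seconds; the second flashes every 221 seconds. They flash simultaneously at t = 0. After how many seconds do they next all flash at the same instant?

6851 seconds

They coincide at every common multiple of the periods; the first is the LCM.
403 = 13 × 31
221 = 13 × 17
LCM(403, 221) = 13 × 17 × 31 = 6851.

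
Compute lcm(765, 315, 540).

765 = 3^2 × 5 × 17
315 = 3^2 × 5 × 7
540 = 2^2 × 3^3 × 5
LCM(765, 315, 540) = 2^2 × 3^3 × 5 × 7 × 17 = 64260.

64260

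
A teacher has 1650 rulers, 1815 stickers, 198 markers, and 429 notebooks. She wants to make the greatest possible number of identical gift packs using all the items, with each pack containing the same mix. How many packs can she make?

The pack count must divide each quantity, so the greatest is gcd(1650, 1815, 198, 429).
1650 = 2 × 3 × 5^2 × 11
1815 = 3 × 5 × 11^2
198 = 2 × 3^2 × 11
429 = 3 × 11 × 13
gcd(1650, 1815, 198, 429) = 3 × 11 = 33.

33 packs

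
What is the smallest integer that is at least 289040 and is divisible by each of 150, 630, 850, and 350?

The integer must be a common multiple of 150, 630, 850, and 350, so a multiple of their LCM.
150 = 2 × 3 × 5^2
630 = 2 × 3^2 × 5 × 7
850 = 2 × 5^2 × 17
350 = 2 × 5^2 × 7
LCM(150, 630, 850, 350) = 2 × 3^2 × 5^2 × 7 × 17 = 53550.
Smallest multiple of 53550 that is ≥ 289040: ⌈289040/53550⌉ × 53550 = 6 × 53550 = 321300.

321300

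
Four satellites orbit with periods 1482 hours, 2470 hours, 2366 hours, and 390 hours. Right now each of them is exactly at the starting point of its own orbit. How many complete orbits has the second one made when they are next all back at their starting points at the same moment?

The first common completion time is the LCM of the periods.
1482 = 2 × 3 × 13 × 19
2470 = 2 × 5 × 13 × 19
2366 = 2 × 7 × 13^2
390 = 2 × 3 × 5 × 13
LCM(1482, 2470, 2366, 390) = 2 × 3 × 5 × 7 × 13^2 × 19 = 674310.
Orbits for period 2470: 674310 / 2470 = 273.

273 orbits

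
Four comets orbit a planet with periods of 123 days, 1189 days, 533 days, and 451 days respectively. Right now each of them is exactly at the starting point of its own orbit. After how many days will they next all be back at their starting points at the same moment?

The first simultaneous occurrence is after LCM of the individual periods.
123 = 3 × 41
1189 = 29 × 41
533 = 13 × 41
451 = 11 × 41
LCM(123, 1189, 533, 451) = 3 × 11 × 13 × 29 × 41 = 510081.

510081 days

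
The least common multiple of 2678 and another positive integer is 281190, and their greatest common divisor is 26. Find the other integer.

2730

gcd × lcm = product of the two integers, so the other integer is (26 × 281190) / 2678 = 2730.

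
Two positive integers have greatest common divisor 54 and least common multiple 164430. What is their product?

8879220

For any two positive integers, gcd × lcm = product = 54 × 164430 = 8879220.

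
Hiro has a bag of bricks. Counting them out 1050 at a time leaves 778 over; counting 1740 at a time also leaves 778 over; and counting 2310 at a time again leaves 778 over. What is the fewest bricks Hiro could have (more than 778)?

N − 778 must be a common multiple of 1050, 1740, and 2310.
1050 = 2 × 3 × 5^2 × 7
1740 = 2^2 × 3 × 5 × 29
2310 = 2 × 3 × 5 × 7 × 11
LCM(1050, 1740, 2310) = 2^2 × 3 × 5^2 × 7 × 11 × 29 = 669900.
Smallest N > 778 is LCM + 778 = 669900 + 778 = 670678.

670678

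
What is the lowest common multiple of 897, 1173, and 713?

472719

897 = 3 × 13 × 23
1173 = 3 × 17 × 23
713 = 23 × 31
LCM(897, 1173, 713) = 3 × 13 × 17 × 23 × 31 = 472719.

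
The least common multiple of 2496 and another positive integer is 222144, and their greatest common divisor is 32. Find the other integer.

gcd × lcm = product of the two integers, so the other integer is (32 × 222144) / 2496 = 2848.

2848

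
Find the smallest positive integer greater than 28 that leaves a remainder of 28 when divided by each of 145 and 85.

N − 28 must be a common multiple of 145 and 85.
145 = 5 × 29
85 = 5 × 17
LCM(145, 85) = 5 × 17 × 29 = 2465.
Smallest N > 28 is LCM + 28 = 2465 + 28 = 2493.

2493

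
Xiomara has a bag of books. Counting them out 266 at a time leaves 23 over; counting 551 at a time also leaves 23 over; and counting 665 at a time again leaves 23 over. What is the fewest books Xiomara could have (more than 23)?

38593

N − 23 must be a common multiple of 266, 551, and 665.
266 = 2 × 7 × 19
551 = 19 × 29
665 = 5 × 7 × 19
LCM(266, 551, 665) = 2 × 5 × 7 × 19 × 29 = 38570.
Smallest N > 23 is LCM + 23 = 38570 + 23 = 38593.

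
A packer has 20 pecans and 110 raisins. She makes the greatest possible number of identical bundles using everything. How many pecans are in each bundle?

2

Number of bundles = gcd(20, 110).
20 = 2^2 × 5
110 = 2 × 5 × 11
gcd(20, 110) = 2 × 5 = 10.
pecans per bundle = 20 / 10 = 2.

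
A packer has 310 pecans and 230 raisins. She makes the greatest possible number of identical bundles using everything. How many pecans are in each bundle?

Number of bundles = gcd(310, 230).
310 = 2 × 5 × 31
230 = 2 × 5 × 23
gcd(310, 230) = 2 × 5 = 10.
pecans per bundle = 310 / 10 = 31.

31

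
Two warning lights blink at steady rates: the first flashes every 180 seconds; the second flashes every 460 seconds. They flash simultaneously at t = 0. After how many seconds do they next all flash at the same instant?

4140 seconds

We need the least common multiple of the intervals.
180 = 2^2 × 3^2 × 5
460 = 2^2 × 5 × 23
LCM(180, 460) = 2^2 × 3^2 × 5 × 23 = 4140.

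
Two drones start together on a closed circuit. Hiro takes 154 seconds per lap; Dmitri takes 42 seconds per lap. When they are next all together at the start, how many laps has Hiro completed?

3 laps

They are all back at their starting positions together after one LCM of the periods.
154 = 2 × 7 × 11
42 = 2 × 3 × 7
LCM(154, 42) = 2 × 3 × 7 × 11 = 462.
Laps for period 154: 462 / 154 = 3.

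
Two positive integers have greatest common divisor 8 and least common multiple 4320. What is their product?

For any two positive integers, gcd × lcm = product = 8 × 4320 = 34560.

34560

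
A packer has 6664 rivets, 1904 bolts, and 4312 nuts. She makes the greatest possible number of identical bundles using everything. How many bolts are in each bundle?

34

Number of bundles = gcd(6664, 1904, 4312).
6664 = 2^3 × 7^2 × 17
1904 = 2^4 × 7 × 17
4312 = 2^3 × 7^2 × 11
gcd(6664, 1904, 4312) = 2^3 × 7 = 56.
bolts per bundle = 1904 / 56 = 34.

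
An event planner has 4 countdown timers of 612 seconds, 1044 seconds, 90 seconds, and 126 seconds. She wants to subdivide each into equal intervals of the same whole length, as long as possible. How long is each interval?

18 seconds

The interval must divide each timer length; the longest such is the gcd.
612 = 2^2 × 3^2 × 17
1044 = 2^2 × 3^2 × 29
90 = 2 × 3^2 × 5
126 = 2 × 3^2 × 7
gcd(612, 1044, 90, 126) = 2 × 3^2 = 18.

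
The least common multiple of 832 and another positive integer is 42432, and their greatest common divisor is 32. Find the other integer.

1632

gcd × lcm = product of the two integers, so the other integer is (32 × 42432) / 832 = 1632.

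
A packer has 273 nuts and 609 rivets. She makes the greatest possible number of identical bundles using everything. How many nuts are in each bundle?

13

Number of bundles = gcd(273, 609).
273 = 3 × 7 × 13
609 = 3 × 7 × 29
gcd(273, 609) = 3 × 7 = 21.
nuts per bundle = 273 / 21 = 13.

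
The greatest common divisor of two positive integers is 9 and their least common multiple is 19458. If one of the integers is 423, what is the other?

For two integers, gcd × lcm = product, so the other is (9 × 19458) / 423 = 175122 / 423 = 414.

414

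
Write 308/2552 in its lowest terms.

308 = 2^2 × 7 × 11
2552 = 2^3 × 11 × 29
gcd(308, 2552) = 2^2 × 11 = 44.
Divide numerator and denominator by 44: 308/2552 = 7/58.

7/58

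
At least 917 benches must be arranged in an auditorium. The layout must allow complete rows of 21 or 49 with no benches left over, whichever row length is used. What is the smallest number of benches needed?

The number of benches must be a common multiple of 21 and 49, so a multiple of their LCM.
21 = 3 × 7
49 = 7^2
LCM(21, 49) = 3 × 7^2 = 147.
Smallest multiple of 147 that is ≥ 917: ⌈917/147⌉ × 147 = 7 × 147 = 1029.

1029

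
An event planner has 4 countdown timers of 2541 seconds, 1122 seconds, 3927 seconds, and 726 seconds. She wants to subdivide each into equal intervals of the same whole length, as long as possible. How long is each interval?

The interval must divide each timer length; the longest such is the gcd.
2541 = 3 × 7 × 11^2
1122 = 2 × 3 × 11 × 17
3927 = 3 × 7 × 11 × 17
726 = 2 × 3 × 11^2
gcd(2541, 1122, 3927, 726) = 3 × 11 = 33.

33 seconds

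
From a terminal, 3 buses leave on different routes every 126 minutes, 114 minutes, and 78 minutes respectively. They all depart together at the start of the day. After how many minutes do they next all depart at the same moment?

31122 minutes

We need the least common multiple of the intervals.
126 = 2 × 3^2 × 7
114 = 2 × 3 × 19
78 = 2 × 3 × 13
LCM(126, 114, 78) = 2 × 3^2 × 7 × 13 × 19 = 31122.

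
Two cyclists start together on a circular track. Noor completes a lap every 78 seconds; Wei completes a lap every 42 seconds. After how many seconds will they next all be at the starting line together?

546 seconds

They coincide at every common multiple of the periods; the first is the LCM.
78 = 2 × 3 × 13
42 = 2 × 3 × 7
LCM(78, 42) = 2 × 3 × 7 × 13 = 546.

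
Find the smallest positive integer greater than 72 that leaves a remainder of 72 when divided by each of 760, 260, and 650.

49472

N − 72 must be a common multiple of 760, 260, and 650.
760 = 2^3 × 5 × 19
260 = 2^2 × 5 × 13
650 = 2 × 5^2 × 13
LCM(760, 260, 650) = 2^3 × 5^2 × 13 × 19 = 49400.
Smallest N > 72 is LCM + 72 = 49400 + 72 = 49472.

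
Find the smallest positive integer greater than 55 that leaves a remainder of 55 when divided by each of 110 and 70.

N − 55 must be a common multiple of 110 and 70.
110 = 2 × 5 × 11
70 = 2 × 5 × 7
LCM(110, 70) = 2 × 5 × 7 × 11 = 770.
Smallest N > 55 is LCM + 55 = 770 + 55 = 825.

825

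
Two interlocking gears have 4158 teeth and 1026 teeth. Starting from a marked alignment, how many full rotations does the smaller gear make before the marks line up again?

The first common completion time is the LCM of the periods.
4158 = 2 × 3^3 × 7 × 11
1026 = 2 × 3^3 × 19
LCM(4158, 1026) = 2 × 3^3 × 7 × 11 × 19 = 79002.
Rotations for period 1026: 79002 / 1026 = 77.

77 rotations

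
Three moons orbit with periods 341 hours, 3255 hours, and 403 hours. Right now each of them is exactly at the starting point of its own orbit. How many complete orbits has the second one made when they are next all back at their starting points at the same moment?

143 orbits

All finish a whole number of cycles simultaneously at t = LCM of the periods.
341 = 11 × 31
3255 = 3 × 5 × 7 × 31
403 = 13 × 31
LCM(341, 3255, 403) = 3 × 5 × 7 × 11 × 13 × 31 = 465465.
Orbits for period 3255: 465465 / 3255 = 143.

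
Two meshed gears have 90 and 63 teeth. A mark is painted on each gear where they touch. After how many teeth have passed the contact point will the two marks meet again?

We need the least common multiple of the intervals.
90 = 2 × 3^2 × 5
63 = 3^2 × 7
LCM(90, 63) = 2 × 3^2 × 5 × 7 = 630.

630 teeth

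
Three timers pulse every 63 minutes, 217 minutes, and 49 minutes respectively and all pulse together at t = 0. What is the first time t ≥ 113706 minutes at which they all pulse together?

123039 minutes

Joint pulses occur at multiples of LCM(63, 217, 49).
63 = 3^2 × 7
217 = 7 × 31
49 = 7^2
LCM(63, 217, 49) = 3^2 × 7^2 × 31 = 13671.
Smallest multiple of 13671 that is ≥ 113706: ⌈113706/13671⌉ × 13671 = 9 × 13671 = 123039.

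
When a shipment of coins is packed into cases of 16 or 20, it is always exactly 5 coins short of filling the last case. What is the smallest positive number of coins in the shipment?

75

Being 5 short of a full case of size k means N ≡ −5 (mod k), i.e. N + 5 is a multiple of each size.
16 = 2^4
20 = 2^2 × 5
LCM(16, 20) = 2^4 × 5 = 80.
Smallest positive N is 80 − 5 = 75.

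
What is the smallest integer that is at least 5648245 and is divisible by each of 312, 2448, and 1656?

The integer must be a common multiple of 312, 2448, and 1656, so a multiple of their LCM.
312 = 2^3 × 3 × 13
2448 = 2^4 × 3^2 × 17
1656 = 2^3 × 3^2 × 23
LCM(312, 2448, 1656) = 2^4 × 3^2 × 13 × 17 × 23 = 731952.
Smallest multiple of 731952 that is ≥ 5648245: ⌈5648245/731952⌉ × 731952 = 8 × 731952 = 5855616.

5855616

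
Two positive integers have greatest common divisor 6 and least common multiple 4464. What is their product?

For any two positive integers, gcd × lcm = product = 6 × 4464 = 26784.

26784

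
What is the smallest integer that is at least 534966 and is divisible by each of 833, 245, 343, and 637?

The integer must be a common multiple of 833, 245, 343, and 637, so a multiple of their LCM.
833 = 7^2 × 17
245 = 5 × 7^2
343 = 7^3
637 = 7^2 × 13
LCM(833, 245, 343, 637) = 5 × 7^3 × 13 × 17 = 379015.
Smallest multiple of 379015 that is ≥ 534966: ⌈534966/379015⌉ × 379015 = 2 × 379015 = 758030.

758030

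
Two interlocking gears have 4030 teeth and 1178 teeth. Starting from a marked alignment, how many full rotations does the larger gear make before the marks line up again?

All finish a whole number of cycles simultaneously at t = LCM of the periods.
4030 = 2 × 5 × 13 × 31
1178 = 2 × 19 × 31
LCM(4030, 1178) = 2 × 5 × 13 × 19 × 31 = 76570.
Rotations for period 4030: 76570 / 4030 = 19.

19 rotations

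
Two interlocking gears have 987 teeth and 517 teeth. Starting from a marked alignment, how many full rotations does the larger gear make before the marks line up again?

They are all back at their starting positions together after one LCM of the periods.
987 = 3 × 7 × 47
517 = 11 × 47
LCM(987, 517) = 3 × 7 × 11 × 47 = 10857.
Rotations for period 987: 10857 / 987 = 11.

11 rotations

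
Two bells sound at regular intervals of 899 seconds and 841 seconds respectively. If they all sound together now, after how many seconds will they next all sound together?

26071 seconds

The first simultaneous occurrence is after LCM of the individual periods.
899 = 29 × 31
841 = 29^2
LCM(899, 841) = 29^2 × 31 = 26071.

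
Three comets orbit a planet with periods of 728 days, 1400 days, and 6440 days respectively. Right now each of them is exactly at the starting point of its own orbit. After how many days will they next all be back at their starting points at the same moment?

They coincide at every common multiple of the periods; the first is the LCM.
728 = 2^3 × 7 × 13
1400 = 2^3 × 5^2 × 7
6440 = 2^3 × 5 × 7 × 23
LCM(728, 1400, 6440) = 2^3 × 5^2 × 7 × 13 × 23 = 418600.

418600 days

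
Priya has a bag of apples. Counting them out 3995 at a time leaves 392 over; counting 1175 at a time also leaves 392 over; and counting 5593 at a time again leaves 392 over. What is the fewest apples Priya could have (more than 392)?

140217

N − 392 must be a common multiple of 3995, 1175, and 5593.
3995 = 5 × 17 × 47
1175 = 5^2 × 47
5593 = 7 × 17 × 47
LCM(3995, 1175, 5593) = 5^2 × 7 × 17 × 47 = 139825.
Smallest N > 392 is LCM + 392 = 139825 + 392 = 140217.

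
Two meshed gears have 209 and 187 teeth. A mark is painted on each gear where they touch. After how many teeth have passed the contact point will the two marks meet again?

We need the least common multiple of the intervals.
209 = 11 × 19
187 = 11 × 17
LCM(209, 187) = 11 × 17 × 19 = 3553.

3553 teeth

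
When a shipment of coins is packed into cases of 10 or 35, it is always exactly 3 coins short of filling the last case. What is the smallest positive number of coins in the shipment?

Being 3 short of a full case of size k means N ≡ −3 (mod k), i.e. N + 3 is a multiple of each size.
10 = 2 × 5
35 = 5 × 7
LCM(10, 35) = 2 × 5 × 7 = 70.
Smallest positive N is 70 − 3 = 67.

67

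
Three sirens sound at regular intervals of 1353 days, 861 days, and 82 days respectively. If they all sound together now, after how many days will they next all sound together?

We need the least common multiple of the intervals.
1353 = 3 × 11 × 41
861 = 3 × 7 × 41
82 = 2 × 41
LCM(1353, 861, 82) = 2 × 3 × 7 × 11 × 41 = 18942.

18942 days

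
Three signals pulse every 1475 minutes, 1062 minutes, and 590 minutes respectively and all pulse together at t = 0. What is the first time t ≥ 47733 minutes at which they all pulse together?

53100 minutes

Joint pulses occur at multiples of LCM(1475, 1062, 590).
1475 = 5^2 × 59
1062 = 2 × 3^2 × 59
590 = 2 × 5 × 59
LCM(1475, 1062, 590) = 2 × 3^2 × 5^2 × 59 = 26550.
Smallest multiple of 26550 that is ≥ 47733: ⌈47733/26550⌉ × 26550 = 2 × 26550 = 53100.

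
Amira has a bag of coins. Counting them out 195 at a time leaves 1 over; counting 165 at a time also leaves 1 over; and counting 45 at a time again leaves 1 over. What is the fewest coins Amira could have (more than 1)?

N − 1 must be a common multiple of 195, 165, and 45.
195 = 3 × 5 × 13
165 = 3 × 5 × 11
45 = 3^2 × 5
LCM(195, 165, 45) = 3^2 × 5 × 11 × 13 = 6435.
Smallest N > 1 is LCM + 1 = 6435 + 1 = 6436.

6436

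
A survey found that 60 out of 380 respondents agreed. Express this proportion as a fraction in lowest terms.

60 = 2^2 × 3 × 5
380 = 2^2 × 5 × 19
gcd(60, 380) = 2^2 × 5 = 20.
Divide numerator and denominator by 20: 60/380 = 3/19.

3/19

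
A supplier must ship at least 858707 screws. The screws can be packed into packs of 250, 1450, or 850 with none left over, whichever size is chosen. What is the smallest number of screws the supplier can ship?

862750

The number of screws must be a common multiple of 250, 1450, and 850, so a multiple of their LCM.
250 = 2 × 5^3
1450 = 2 × 5^2 × 29
850 = 2 × 5^2 × 17
LCM(250, 1450, 850) = 2 × 5^3 × 17 × 29 = 123250.
Smallest multiple of 123250 that is ≥ 858707: ⌈858707/123250⌉ × 123250 = 7 × 123250 = 862750.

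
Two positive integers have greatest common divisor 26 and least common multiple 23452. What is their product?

For any two positive integers, gcd × lcm = product = 26 × 23452 = 609752.

609752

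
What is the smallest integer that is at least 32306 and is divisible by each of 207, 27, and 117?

40365

The integer must be a common multiple of 207, 27, and 117, so a multiple of their LCM.
207 = 3^2 × 23
27 = 3^3
117 = 3^2 × 13
LCM(207, 27, 117) = 3^3 × 13 × 23 = 8073.
Smallest multiple of 8073 that is ≥ 32306: ⌈32306/8073⌉ × 8073 = 5 × 8073 = 40365.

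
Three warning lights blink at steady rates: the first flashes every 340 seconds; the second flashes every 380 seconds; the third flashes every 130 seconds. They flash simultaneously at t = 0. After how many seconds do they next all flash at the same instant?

The first simultaneous occurrence is after LCM of the individual periods.
340 = 2^2 × 5 × 17
380 = 2^2 × 5 × 19
130 = 2 × 5 × 13
LCM(340, 380, 130) = 2^2 × 5 × 13 × 17 × 19 = 83980.

83980 seconds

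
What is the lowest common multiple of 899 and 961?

899 = 29 × 31
961 = 31^2
LCM(899, 961) = 29 × 31^2 = 27869.

27869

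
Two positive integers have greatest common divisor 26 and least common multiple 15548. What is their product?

404248

For any two positive integers, gcd × lcm = product = 26 × 15548 = 404248.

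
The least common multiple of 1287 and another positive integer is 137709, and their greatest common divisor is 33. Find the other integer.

3531

gcd × lcm = product of the two integers, so the other integer is (33 × 137709) / 1287 = 3531.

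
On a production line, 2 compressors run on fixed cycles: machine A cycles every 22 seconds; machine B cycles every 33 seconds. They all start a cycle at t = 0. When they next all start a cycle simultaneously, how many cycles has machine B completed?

2 cycles

All finish a whole number of cycles simultaneously at t = LCM of the periods.
22 = 2 × 11
33 = 3 × 11
LCM(22, 33) = 2 × 3 × 11 = 66.
Cycles for period 33: 66 / 33 = 2.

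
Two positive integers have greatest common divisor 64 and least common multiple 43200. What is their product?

2764800

For any two positive integers, gcd × lcm = product = 64 × 43200 = 2764800.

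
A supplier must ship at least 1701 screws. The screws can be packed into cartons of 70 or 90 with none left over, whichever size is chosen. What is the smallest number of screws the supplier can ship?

1890

The number of screws must be a common multiple of 70 and 90, so a multiple of their LCM.
70 = 2 × 5 × 7
90 = 2 × 3^2 × 5
LCM(70, 90) = 2 × 3^2 × 5 × 7 = 630.
Smallest multiple of 630 that is ≥ 1701: ⌈1701/630⌉ × 630 = 3 × 630 = 1890.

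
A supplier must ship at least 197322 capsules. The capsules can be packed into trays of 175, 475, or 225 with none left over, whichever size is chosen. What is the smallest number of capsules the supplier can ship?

209475

The number of capsules must be a common multiple of 175, 475, and 225, so a multiple of their LCM.
175 = 5^2 × 7
475 = 5^2 × 19
225 = 3^2 × 5^2
LCM(175, 475, 225) = 3^2 × 5^2 × 7 × 19 = 29925.
Smallest multiple of 29925 that is ≥ 197322: ⌈197322/29925⌉ × 29925 = 7 × 29925 = 209475.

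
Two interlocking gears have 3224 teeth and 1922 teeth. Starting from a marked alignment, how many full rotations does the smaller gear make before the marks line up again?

They are all back at their starting positions together after one LCM of the periods.
3224 = 2^3 × 13 × 31
1922 = 2 × 31^2
LCM(3224, 1922) = 2^3 × 13 × 31^2 = 99944.
Rotations for period 1922: 99944 / 1922 = 52.

52 rotations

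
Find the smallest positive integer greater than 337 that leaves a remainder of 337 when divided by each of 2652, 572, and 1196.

671293

N − 337 must be a common multiple of 2652, 572, and 1196.
2652 = 2^2 × 3 × 13 × 17
572 = 2^2 × 11 × 13
1196 = 2^2 × 13 × 23
LCM(2652, 572, 1196) = 2^2 × 3 × 11 × 13 × 17 × 23 = 670956.
Smallest N > 337 is LCM + 337 = 670956 + 337 = 671293.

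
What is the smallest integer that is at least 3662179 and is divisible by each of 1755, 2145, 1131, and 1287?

The integer must be a common multiple of 1755, 2145, 1131, and 1287, so a multiple of their LCM.
1755 = 3^3 × 5 × 13
2145 = 3 × 5 × 11 × 13
1131 = 3 × 13 × 29
1287 = 3^2 × 11 × 13
LCM(1755, 2145, 1131, 1287) = 3^3 × 5 × 11 × 13 × 29 = 559845.
Smallest multiple of 559845 that is ≥ 3662179: ⌈3662179/559845⌉ × 559845 = 7 × 559845 = 3918915.

3918915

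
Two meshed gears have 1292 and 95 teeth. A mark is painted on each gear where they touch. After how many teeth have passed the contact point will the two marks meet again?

6460 teeth

We need the least common multiple of the intervals.
1292 = 2^2 × 17 × 19
95 = 5 × 19
LCM(1292, 95) = 2^2 × 5 × 17 × 19 = 6460.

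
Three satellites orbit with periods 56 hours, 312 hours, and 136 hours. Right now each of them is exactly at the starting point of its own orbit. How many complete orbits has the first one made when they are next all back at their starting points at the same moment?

All finish a whole number of cycles simultaneously at t = LCM of the periods.
56 = 2^3 × 7
312 = 2^3 × 3 × 13
136 = 2^3 × 17
LCM(56, 312, 136) = 2^3 × 3 × 7 × 13 × 17 = 37128.
Orbits for period 56: 37128 / 56 = 663.

663 orbits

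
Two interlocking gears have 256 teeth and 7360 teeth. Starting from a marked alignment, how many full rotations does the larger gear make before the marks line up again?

4 rotations

They are all back at their starting positions together after one LCM of the periods.
256 = 2^8
7360 = 2^6 × 5 × 23
LCM(256, 7360) = 2^8 × 5 × 23 = 29440.
Rotations for period 7360: 29440 / 7360 = 4.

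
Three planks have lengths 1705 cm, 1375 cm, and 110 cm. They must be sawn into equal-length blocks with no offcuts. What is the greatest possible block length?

This is the greatest common divisor of 1705, 1375, and 110.
1705 = 5 × 11 × 31
1375 = 5^3 × 11
110 = 2 × 5 × 11
gcd(1705, 1375, 110) = 5 × 11 = 55.

55 cm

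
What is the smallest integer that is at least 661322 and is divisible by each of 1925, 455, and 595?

850850

The integer must be a common multiple of 1925, 455, and 595, so a multiple of their LCM.
1925 = 5^2 × 7 × 11
455 = 5 × 7 × 13
595 = 5 × 7 × 17
LCM(1925, 455, 595) = 5^2 × 7 × 11 × 13 × 17 = 425425.
Smallest multiple of 425425 that is ≥ 661322: ⌈661322/425425⌉ × 425425 = 2 × 425425 = 850850.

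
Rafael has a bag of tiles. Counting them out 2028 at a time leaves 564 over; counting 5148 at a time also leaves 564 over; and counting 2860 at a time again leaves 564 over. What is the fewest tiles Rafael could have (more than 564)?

N − 564 must be a common multiple of 2028, 5148, and 2860.
2028 = 2^2 × 3 × 13^2
5148 = 2^2 × 3^2 × 11 × 13
2860 = 2^2 × 5 × 11 × 13
LCM(2028, 5148, 2860) = 2^2 × 3^2 × 5 × 11 × 13^2 = 334620.
Smallest N > 564 is LCM + 564 = 334620 + 564 = 335184.

335184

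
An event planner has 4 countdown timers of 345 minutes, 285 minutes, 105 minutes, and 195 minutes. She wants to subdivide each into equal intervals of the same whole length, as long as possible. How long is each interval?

The interval must divide each timer length; the longest such is the gcd.
345 = 3 × 5 × 23
285 = 3 × 5 × 19
105 = 3 × 5 × 7
195 = 3 × 5 × 13
gcd(345, 285, 105, 195) = 3 × 5 = 15.

15 minutes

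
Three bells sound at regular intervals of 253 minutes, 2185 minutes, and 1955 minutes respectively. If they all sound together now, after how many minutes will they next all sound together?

The first simultaneous occurrence is after LCM of the individual periods.
253 = 11 × 23
2185 = 5 × 19 × 23
1955 = 5 × 17 × 23
LCM(253, 2185, 1955) = 5 × 11 × 17 × 19 × 23 = 408595.

408595 minutes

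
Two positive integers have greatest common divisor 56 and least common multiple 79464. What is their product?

4449984

For any two positive integers, gcd × lcm = product = 56 × 79464 = 4449984.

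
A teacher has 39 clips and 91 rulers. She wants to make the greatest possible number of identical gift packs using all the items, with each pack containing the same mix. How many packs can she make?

The pack count must divide each quantity, so the greatest is gcd(39, 91).
39 = 3 × 13
91 = 7 × 13
gcd(39, 91) = 13.

13 packs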